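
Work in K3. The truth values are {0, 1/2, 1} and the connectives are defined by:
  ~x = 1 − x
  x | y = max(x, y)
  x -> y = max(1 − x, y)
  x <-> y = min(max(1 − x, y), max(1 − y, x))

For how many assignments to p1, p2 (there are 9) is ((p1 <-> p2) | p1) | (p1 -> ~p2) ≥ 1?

7

p1 = 0, p2 = 0 ↦ 1  ≥
p1 = 0, p2 = 1/2 ↦ 1  ≥
p1 = 0, p2 = 1 ↦ 1  ≥
p1 = 1/2, p2 = 0 ↦ 1  ≥
p1 = 1/2, p2 = 1/2 ↦ 1/2  <
p1 = 1/2, p2 = 1 ↦ 1/2  <
p1 = 1, p2 = 0 ↦ 1  ≥
p1 = 1, p2 = 1/2 ↦ 1  ≥
p1 = 1, p2 = 1 ↦ 1  ≥
So 7 of the 9 assignments meet the threshold.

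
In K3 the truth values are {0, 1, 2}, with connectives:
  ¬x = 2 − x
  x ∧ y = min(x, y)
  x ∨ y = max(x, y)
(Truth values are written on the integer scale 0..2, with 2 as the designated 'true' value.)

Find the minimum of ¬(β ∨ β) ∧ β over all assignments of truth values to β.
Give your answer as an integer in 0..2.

0

Take β = 0:
β ∨ β = 0 ∨ 0 = 0
¬(β ∨ β) = ¬0 = 2
¬(β ∨ β) ∧ β = 2 ∧ 0 = 0
No assignment yields a value below 0, so this is the minimum.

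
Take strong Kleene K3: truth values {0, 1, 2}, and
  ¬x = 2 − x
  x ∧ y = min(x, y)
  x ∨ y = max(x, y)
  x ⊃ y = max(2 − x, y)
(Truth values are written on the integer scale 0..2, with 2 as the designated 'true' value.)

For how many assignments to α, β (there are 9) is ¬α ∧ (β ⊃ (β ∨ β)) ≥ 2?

2

α = 0, β = 0 ↦ 2  ≥
α = 0, β = 1 ↦ 1  <
α = 0, β = 2 ↦ 2  ≥
α = 1, β = 0 ↦ 1  <
α = 1, β = 1 ↦ 1  <
α = 1, β = 2 ↦ 1  <
α = 2, β = 0 ↦ 0  <
α = 2, β = 1 ↦ 0  <
α = 2, β = 2 ↦ 0  <
So 2 of the 9 assignments meet the threshold.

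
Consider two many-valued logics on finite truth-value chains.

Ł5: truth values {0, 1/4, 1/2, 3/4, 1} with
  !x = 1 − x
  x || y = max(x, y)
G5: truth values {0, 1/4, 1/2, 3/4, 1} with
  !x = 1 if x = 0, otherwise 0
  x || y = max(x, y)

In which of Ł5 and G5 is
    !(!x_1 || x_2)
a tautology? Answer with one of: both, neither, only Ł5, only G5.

In Ł5: at x_1 = 0, x_2 = 0 the value is 0 — not a tautology.
In G5: at x_1 = 0, x_2 = 0 the value is 0 — not a tautology.

neither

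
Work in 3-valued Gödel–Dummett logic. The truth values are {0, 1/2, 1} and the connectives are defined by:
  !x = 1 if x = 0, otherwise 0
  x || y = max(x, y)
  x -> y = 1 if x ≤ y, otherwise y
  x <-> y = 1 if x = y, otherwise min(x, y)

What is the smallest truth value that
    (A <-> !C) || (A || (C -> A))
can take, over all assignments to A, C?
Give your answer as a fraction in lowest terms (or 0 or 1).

1/2

Take A = 1/2, C = 1:
!C = !1 = 0
A <-> !C = 1/2 <-> 0 = 0
C -> A = 1 -> 1/2 = 1/2
A || (C -> A) = 1/2 || 1/2 = 1/2
(A <-> !C) || (A || (C -> A)) = 0 || 1/2 = 1/2
No assignment yields a value below 1/2, so this is the minimum.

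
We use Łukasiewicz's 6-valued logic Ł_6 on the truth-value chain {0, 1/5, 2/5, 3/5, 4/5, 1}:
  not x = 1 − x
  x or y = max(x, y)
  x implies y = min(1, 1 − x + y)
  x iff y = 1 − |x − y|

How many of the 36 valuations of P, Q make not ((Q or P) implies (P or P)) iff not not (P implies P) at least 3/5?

value 1: 1 assignment (counts)
value 4/5: 2 assignments (counts)
value 3/5: 3 assignments (counts)
value 2/5: 4 assignments
value 1/5: 5 assignments
value 0: 21 assignments
So 6 of the 36 assignments meet the threshold.

6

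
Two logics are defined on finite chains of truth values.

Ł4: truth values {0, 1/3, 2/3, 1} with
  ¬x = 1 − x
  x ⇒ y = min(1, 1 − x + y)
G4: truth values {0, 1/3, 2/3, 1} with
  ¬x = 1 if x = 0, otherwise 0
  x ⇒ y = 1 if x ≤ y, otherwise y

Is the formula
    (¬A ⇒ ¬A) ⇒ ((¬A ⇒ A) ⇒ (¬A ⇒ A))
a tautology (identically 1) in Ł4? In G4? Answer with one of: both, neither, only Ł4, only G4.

In Ł4: every assignment gives 1 — tautology.
In G4: every assignment gives 1 — tautology.

both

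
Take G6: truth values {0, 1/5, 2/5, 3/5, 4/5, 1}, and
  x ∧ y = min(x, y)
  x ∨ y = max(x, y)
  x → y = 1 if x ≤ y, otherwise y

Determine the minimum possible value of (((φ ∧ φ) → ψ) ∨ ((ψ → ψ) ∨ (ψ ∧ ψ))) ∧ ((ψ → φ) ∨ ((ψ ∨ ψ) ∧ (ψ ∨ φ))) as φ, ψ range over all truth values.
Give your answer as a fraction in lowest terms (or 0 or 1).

1/5

Take φ = 0, ψ = 1/5:
φ ∧ φ = 0 ∧ 0 = 0
(φ ∧ φ) → ψ = 0 → 1/5 = 1
ψ → ψ = 1/5 → 1/5 = 1
ψ ∧ ψ = 1/5 ∧ 1/5 = 1/5
(ψ → ψ) ∨ (ψ ∧ ψ) = 1 ∨ 1/5 = 1
((φ ∧ φ) → ψ) ∨ ((ψ → ψ) ∨ (ψ ∧ ψ)) = 1 ∨ 1 = 1
ψ → φ = 1/5 → 0 = 0
ψ ∨ ψ = 1/5 ∨ 1/5 = 1/5
ψ ∨ φ = 1/5 ∨ 0 = 1/5
(ψ ∨ ψ) ∧ (ψ ∨ φ) = 1/5 ∧ 1/5 = 1/5
(ψ → φ) ∨ ((ψ ∨ ψ) ∧ (ψ ∨ φ)) = 0 ∨ 1/5 = 1/5
(((φ ∧ φ) → ψ) ∨ ((ψ → ψ) ∨ (ψ ∧ ψ))) ∧ ((ψ → φ) ∨ ((ψ ∨ ψ) ∧ (ψ ∨ φ))) = 1 ∧ 1/5 = 1/5
No assignment yields a value below 1/5, so this is the minimum.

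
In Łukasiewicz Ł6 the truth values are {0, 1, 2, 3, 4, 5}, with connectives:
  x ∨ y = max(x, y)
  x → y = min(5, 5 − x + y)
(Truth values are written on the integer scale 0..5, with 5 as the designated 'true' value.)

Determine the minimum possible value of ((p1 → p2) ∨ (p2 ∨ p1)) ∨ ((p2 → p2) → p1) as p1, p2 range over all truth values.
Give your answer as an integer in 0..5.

3

Take p1 = 2, p2 = 0:
p1 → p2 = 2 → 0 = 3
p2 ∨ p1 = 0 ∨ 2 = 2
(p1 → p2) ∨ (p2 ∨ p1) = 3 ∨ 2 = 3
p2 → p2 = 0 → 0 = 5
(p2 → p2) → p1 = 5 → 2 = 2
((p1 → p2) ∨ (p2 ∨ p1)) ∨ ((p2 → p2) → p1) = 3 ∨ 2 = 3
No assignment yields a value below 3, so this is the minimum.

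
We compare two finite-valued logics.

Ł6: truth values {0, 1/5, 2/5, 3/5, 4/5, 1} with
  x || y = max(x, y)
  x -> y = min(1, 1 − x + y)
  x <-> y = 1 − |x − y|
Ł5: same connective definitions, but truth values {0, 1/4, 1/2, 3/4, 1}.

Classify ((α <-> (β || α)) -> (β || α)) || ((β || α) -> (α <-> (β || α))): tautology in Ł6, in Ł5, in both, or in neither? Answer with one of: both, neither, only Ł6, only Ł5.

In Ł6: every assignment gives 1 — tautology.
In Ł5: every assignment gives 1 — tautology.

both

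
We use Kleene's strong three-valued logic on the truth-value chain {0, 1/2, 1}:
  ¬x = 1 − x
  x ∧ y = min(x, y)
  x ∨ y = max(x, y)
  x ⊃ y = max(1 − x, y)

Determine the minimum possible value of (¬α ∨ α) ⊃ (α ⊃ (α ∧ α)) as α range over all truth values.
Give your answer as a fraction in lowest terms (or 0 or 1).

1/2

Take α = 1/2:
¬α = ¬1/2 = 1/2
¬α ∨ α = 1/2 ∨ 1/2 = 1/2
α ∧ α = 1/2 ∧ 1/2 = 1/2
α ⊃ (α ∧ α) = 1/2 ⊃ 1/2 = 1/2
(¬α ∨ α) ⊃ (α ⊃ (α ∧ α)) = 1/2 ⊃ 1/2 = 1/2
No assignment yields a value below 1/2, so this is the minimum.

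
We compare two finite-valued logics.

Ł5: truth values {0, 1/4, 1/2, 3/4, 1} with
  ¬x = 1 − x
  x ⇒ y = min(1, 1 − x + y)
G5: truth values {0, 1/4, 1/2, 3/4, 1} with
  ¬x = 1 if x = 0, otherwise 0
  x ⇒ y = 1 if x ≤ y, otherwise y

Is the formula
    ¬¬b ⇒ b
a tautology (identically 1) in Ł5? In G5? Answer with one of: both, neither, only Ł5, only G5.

only Ł5

In Ł5: every assignment gives 1 — tautology.
In G5: at b = 1/4 the value is 1/4 — not a tautology.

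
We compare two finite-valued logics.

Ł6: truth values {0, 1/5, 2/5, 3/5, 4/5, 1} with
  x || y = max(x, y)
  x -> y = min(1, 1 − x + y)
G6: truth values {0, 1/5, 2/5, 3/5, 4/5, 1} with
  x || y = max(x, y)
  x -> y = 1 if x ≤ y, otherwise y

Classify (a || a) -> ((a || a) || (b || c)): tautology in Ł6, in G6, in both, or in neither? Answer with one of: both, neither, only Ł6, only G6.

In Ł6: every assignment gives 1 — tautology.
In G6: every assignment gives 1 — tautology.

both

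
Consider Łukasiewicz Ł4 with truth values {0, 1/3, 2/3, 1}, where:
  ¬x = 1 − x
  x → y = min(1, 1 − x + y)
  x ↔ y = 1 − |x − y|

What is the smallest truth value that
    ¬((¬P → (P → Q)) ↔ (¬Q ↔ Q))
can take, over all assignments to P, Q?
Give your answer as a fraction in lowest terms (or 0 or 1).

Take P = 0, Q = 1/3:
¬P = ¬0 = 1
P → Q = 0 → 1/3 = 1
¬P → (P → Q) = 1 → 1 = 1
¬Q = ¬1/3 = 2/3
¬Q ↔ Q = 2/3 ↔ 1/3 = 2/3
(¬P → (P → Q)) ↔ (¬Q ↔ Q) = 1 ↔ 2/3 = 2/3
¬((¬P → (P → Q)) ↔ (¬Q ↔ Q)) = ¬2/3 = 1/3
No assignment yields a value below 1/3, so this is the minimum.

1/3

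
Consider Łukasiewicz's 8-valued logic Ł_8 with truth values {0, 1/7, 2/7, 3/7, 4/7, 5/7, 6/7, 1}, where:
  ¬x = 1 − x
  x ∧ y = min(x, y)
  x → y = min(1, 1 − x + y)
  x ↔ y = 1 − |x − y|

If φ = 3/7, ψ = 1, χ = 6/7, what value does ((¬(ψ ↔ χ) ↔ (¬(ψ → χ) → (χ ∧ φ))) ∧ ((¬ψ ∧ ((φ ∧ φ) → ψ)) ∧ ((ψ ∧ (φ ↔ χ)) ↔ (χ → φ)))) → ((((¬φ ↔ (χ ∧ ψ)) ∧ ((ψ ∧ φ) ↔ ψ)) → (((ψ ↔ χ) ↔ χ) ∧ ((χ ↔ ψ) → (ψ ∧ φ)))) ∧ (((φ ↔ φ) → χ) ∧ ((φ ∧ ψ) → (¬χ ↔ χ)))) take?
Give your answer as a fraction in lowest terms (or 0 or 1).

1

ψ ↔ χ = 1 ↔ 6/7 = 6/7
¬(ψ ↔ χ) = ¬6/7 = 1/7
ψ → χ = 1 → 6/7 = 6/7
¬(ψ → χ) = ¬6/7 = 1/7
χ ∧ φ = 6/7 ∧ 3/7 = 3/7
¬(ψ → χ) → (χ ∧ φ) = 1/7 → 3/7 = 1
¬(ψ ↔ χ) ↔ (¬(ψ → χ) → (χ ∧ φ)) = 1/7 ↔ 1 = 1/7
¬ψ = ¬1 = 0
φ ∧ φ = 3/7 ∧ 3/7 = 3/7
(φ ∧ φ) → ψ = 3/7 → 1 = 1
¬ψ ∧ ((φ ∧ φ) → ψ) = 0 ∧ 1 = 0
φ ↔ χ = 3/7 ↔ 6/7 = 4/7
ψ ∧ (φ ↔ χ) = 1 ∧ 4/7 = 4/7
χ → φ = 6/7 → 3/7 = 4/7
(ψ ∧ (φ ↔ χ)) ↔ (χ → φ) = 4/7 ↔ 4/7 = 1
(¬ψ ∧ ((φ ∧ φ) → ψ)) ∧ ((ψ ∧ (φ ↔ χ)) ↔ (χ → φ)) = 0 ∧ 1 = 0
(¬(ψ ↔ χ) ↔ (¬(ψ → χ) → (χ ∧ φ))) ∧ ((¬ψ ∧ ((φ ∧ φ) → ψ)) ∧ ((ψ ∧ (φ ↔ χ)) ↔ (χ → φ))) = 1/7 ∧ 0 = 0
¬φ = ¬3/7 = 4/7
χ ∧ ψ = 6/7 ∧ 1 = 6/7
¬φ ↔ (χ ∧ ψ) = 4/7 ↔ 6/7 = 5/7
ψ ∧ φ = 1 ∧ 3/7 = 3/7
(ψ ∧ φ) ↔ ψ = 3/7 ↔ 1 = 3/7
(¬φ ↔ (χ ∧ ψ)) ∧ ((ψ ∧ φ) ↔ ψ) = 5/7 ∧ 3/7 = 3/7
ψ ↔ χ = 1 ↔ 6/7 = 6/7
(ψ ↔ χ) ↔ χ = 6/7 ↔ 6/7 = 1
χ ↔ ψ = 6/7 ↔ 1 = 6/7
ψ ∧ φ = 1 ∧ 3/7 = 3/7
(χ ↔ ψ) → (ψ ∧ φ) = 6/7 → 3/7 = 4/7
((ψ ↔ χ) ↔ χ) ∧ ((χ ↔ ψ) → (ψ ∧ φ)) = 1 ∧ 4/7 = 4/7
((¬φ ↔ (χ ∧ ψ)) ∧ ((ψ ∧ φ) ↔ ψ)) → (((ψ ↔ χ) ↔ χ) ∧ ((χ ↔ ψ) → (ψ ∧ φ))) = 3/7 → 4/7 = 1
φ ↔ φ = 3/7 ↔ 3/7 = 1
(φ ↔ φ) → χ = 1 → 6/7 = 6/7
φ ∧ ψ = 3/7 ∧ 1 = 3/7
¬χ = ¬6/7 = 1/7
¬χ ↔ χ = 1/7 ↔ 6/7 = 2/7
(φ ∧ ψ) → (¬χ ↔ χ) = 3/7 → 2/7 = 6/7
((φ ↔ φ) → χ) ∧ ((φ ∧ ψ) → (¬χ ↔ χ)) = 6/7 ∧ 6/7 = 6/7
(((¬φ ↔ (χ ∧ ψ)) ∧ ((ψ ∧ φ) ↔ ψ)) → (((ψ ↔ χ) ↔ χ) ∧ ((χ ↔ ψ) → (ψ ∧ φ)))) ∧ (((φ ↔ φ) → χ) ∧ ((φ ∧ ψ) → (¬χ ↔ χ))) = 1 ∧ 6/7 = 6/7
((¬(ψ ↔ χ) ↔ (¬(ψ → χ) → (χ ∧ φ))) ∧ ((¬ψ ∧ ((φ ∧ φ) → ψ)) ∧ ((ψ ∧ (φ ↔ χ)) ↔ (χ → φ)))) → ((((¬φ ↔ (χ ∧ ψ)) ∧ ((ψ ∧ φ) ↔ ψ)) → (((ψ ↔ χ) ↔ χ) ∧ ((χ ↔ ψ) → (ψ ∧ φ)))) ∧ (((φ ↔ φ) → χ) ∧ ((φ ∧ ψ) → (¬χ ↔ χ)))) = 0 → 6/7 = 1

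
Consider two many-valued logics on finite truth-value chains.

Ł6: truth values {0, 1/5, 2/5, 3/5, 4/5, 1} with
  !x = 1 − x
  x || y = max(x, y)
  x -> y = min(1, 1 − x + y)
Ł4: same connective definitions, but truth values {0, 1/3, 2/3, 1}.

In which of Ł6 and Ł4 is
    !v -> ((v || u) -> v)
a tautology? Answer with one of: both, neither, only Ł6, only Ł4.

In Ł6: at u = 1/5, v = 0 the value is 4/5 — not a tautology.
In Ł4: at u = 1/3, v = 0 the value is 2/3 — not a tautology.

neither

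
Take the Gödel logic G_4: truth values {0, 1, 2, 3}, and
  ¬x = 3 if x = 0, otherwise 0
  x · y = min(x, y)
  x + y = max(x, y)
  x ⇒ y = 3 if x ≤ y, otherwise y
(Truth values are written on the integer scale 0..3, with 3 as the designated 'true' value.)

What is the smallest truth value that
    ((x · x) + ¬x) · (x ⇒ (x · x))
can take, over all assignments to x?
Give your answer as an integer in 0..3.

Take x = 1:
x · x = 1 · 1 = 1
¬x = ¬1 = 0
(x · x) + ¬x = 1 + 0 = 1
x · x = 1 · 1 = 1
x ⇒ (x · x) = 1 ⇒ 1 = 3
((x · x) + ¬x) · (x ⇒ (x · x)) = 1 · 3 = 1
No assignment yields a value below 1, so this is the minimum.

1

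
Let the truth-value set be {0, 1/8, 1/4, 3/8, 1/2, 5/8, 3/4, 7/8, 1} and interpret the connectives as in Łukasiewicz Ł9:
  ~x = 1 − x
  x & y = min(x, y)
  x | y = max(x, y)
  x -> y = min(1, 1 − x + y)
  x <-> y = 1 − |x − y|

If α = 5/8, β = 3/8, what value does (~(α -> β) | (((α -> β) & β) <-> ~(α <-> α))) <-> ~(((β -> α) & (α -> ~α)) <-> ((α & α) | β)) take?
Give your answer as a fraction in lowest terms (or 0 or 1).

α -> β = 5/8 -> 3/8 = 3/4
~(α -> β) = ~3/4 = 1/4
α -> β = 5/8 -> 3/8 = 3/4
(α -> β) & β = 3/4 & 3/8 = 3/8
α <-> α = 5/8 <-> 5/8 = 1
~(α <-> α) = ~1 = 0
((α -> β) & β) <-> ~(α <-> α) = 3/8 <-> 0 = 5/8
~(α -> β) | (((α -> β) & β) <-> ~(α <-> α)) = 1/4 | 5/8 = 5/8
β -> α = 3/8 -> 5/8 = 1
~α = ~5/8 = 3/8
α -> ~α = 5/8 -> 3/8 = 3/4
(β -> α) & (α -> ~α) = 1 & 3/4 = 3/4
α & α = 5/8 & 5/8 = 5/8
(α & α) | β = 5/8 | 3/8 = 5/8
((β -> α) & (α -> ~α)) <-> ((α & α) | β) = 3/4 <-> 5/8 = 7/8
~(((β -> α) & (α -> ~α)) <-> ((α & α) | β)) = ~7/8 = 1/8
(~(α -> β) | (((α -> β) & β) <-> ~(α <-> α))) <-> ~(((β -> α) & (α -> ~α)) <-> ((α & α) | β)) = 5/8 <-> 1/8 = 1/2

1/2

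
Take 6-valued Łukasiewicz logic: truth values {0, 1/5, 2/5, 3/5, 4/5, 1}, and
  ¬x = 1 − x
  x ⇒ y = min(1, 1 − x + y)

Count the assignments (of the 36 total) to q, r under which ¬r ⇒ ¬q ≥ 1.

value 1: 21 assignments (counts)
value 4/5: 5 assignments
value 3/5: 4 assignments
value 2/5: 3 assignments
value 1/5: 2 assignments
value 0: 1 assignment
So 21 of the 36 assignments meet the threshold.

21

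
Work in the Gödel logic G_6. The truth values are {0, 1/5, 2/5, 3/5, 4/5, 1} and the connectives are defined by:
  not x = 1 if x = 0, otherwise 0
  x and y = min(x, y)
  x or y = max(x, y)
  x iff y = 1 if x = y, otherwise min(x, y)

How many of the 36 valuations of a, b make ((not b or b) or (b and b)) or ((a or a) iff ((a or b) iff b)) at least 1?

value 1: 12 assignments (counts)
value 4/5: 6 assignments
value 3/5: 6 assignments
value 2/5: 6 assignments
value 1/5: 6 assignments
So 12 of the 36 assignments meet the threshold.

12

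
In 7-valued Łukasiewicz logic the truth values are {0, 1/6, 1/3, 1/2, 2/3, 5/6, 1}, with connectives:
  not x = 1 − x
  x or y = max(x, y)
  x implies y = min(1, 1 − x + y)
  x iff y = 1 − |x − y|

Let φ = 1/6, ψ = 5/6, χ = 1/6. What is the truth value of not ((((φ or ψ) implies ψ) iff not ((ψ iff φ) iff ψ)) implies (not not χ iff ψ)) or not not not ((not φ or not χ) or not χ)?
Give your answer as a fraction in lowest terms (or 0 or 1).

1/6

φ or ψ = 1/6 or 5/6 = 5/6
(φ or ψ) implies ψ = 5/6 implies 5/6 = 1
ψ iff φ = 5/6 iff 1/6 = 1/3
(ψ iff φ) iff ψ = 1/3 iff 5/6 = 1/2
not ((ψ iff φ) iff ψ) = not 1/2 = 1/2
((φ or ψ) implies ψ) iff not ((ψ iff φ) iff ψ) = 1 iff 1/2 = 1/2
not χ = not 1/6 = 5/6
not not χ = not 5/6 = 1/6
not not χ iff ψ = 1/6 iff 5/6 = 1/3
(((φ or ψ) implies ψ) iff not ((ψ iff φ) iff ψ)) implies (not not χ iff ψ) = 1/2 implies 1/3 = 5/6
not ((((φ or ψ) implies ψ) iff not ((ψ iff φ) iff ψ)) implies (not not χ iff ψ)) = not 5/6 = 1/6
not φ = not 1/6 = 5/6
not χ = not 1/6 = 5/6
not φ or not χ = 5/6 or 5/6 = 5/6
not χ = not 1/6 = 5/6
(not φ or not χ) or not χ = 5/6 or 5/6 = 5/6
not ((not φ or not χ) or not χ) = not 5/6 = 1/6
not not ((not φ or not χ) or not χ) = not 1/6 = 5/6
not not not ((not φ or not χ) or not χ) = not 5/6 = 1/6
not ((((φ or ψ) implies ψ) iff not ((ψ iff φ) iff ψ)) implies (not not χ iff ψ)) or not not not ((not φ or not χ) or not χ) = 1/6 or 1/6 = 1/6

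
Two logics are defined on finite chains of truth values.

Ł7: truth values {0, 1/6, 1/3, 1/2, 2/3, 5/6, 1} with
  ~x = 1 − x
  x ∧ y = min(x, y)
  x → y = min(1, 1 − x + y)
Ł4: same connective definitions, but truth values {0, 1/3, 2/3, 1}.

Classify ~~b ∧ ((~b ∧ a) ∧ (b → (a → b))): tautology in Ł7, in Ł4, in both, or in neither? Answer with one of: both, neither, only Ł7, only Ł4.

neither

In Ł7: at a = 0, b = 0 the value is 0 — not a tautology.
In Ł4: at a = 0, b = 0 the value is 0 — not a tautology.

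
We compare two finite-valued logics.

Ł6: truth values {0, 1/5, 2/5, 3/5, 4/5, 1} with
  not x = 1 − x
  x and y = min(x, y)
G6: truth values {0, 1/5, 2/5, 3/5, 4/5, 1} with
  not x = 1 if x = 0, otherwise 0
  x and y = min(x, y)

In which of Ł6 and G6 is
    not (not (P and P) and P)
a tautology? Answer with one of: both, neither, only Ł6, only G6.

only G6

In Ł6: at P = 1/5 the value is 4/5 — not a tautology.
In G6: every assignment gives 1 — tautology.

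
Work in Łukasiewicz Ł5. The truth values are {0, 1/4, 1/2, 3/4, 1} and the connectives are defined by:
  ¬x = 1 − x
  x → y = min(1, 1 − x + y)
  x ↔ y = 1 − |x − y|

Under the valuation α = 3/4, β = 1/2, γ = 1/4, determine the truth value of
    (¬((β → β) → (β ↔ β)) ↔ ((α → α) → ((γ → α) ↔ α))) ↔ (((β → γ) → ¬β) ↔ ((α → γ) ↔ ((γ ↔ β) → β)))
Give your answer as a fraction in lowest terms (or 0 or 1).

β → β = 1/2 → 1/2 = 1
β ↔ β = 1/2 ↔ 1/2 = 1
(β → β) → (β ↔ β) = 1 → 1 = 1
¬((β → β) → (β ↔ β)) = ¬1 = 0
α → α = 3/4 → 3/4 = 1
γ → α = 1/4 → 3/4 = 1
(γ → α) ↔ α = 1 ↔ 3/4 = 3/4
(α → α) → ((γ → α) ↔ α) = 1 → 3/4 = 3/4
¬((β → β) → (β ↔ β)) ↔ ((α → α) → ((γ → α) ↔ α)) = 0 ↔ 3/4 = 1/4
β → γ = 1/2 → 1/4 = 3/4
¬β = ¬1/2 = 1/2
(β → γ) → ¬β = 3/4 → 1/2 = 3/4
α → γ = 3/4 → 1/4 = 1/2
γ ↔ β = 1/4 ↔ 1/2 = 3/4
(γ ↔ β) → β = 3/4 → 1/2 = 3/4
(α → γ) ↔ ((γ ↔ β) → β) = 1/2 ↔ 3/4 = 3/4
((β → γ) → ¬β) ↔ ((α → γ) ↔ ((γ ↔ β) → β)) = 3/4 ↔ 3/4 = 1
(¬((β → β) → (β ↔ β)) ↔ ((α → α) → ((γ → α) ↔ α))) ↔ (((β → γ) → ¬β) ↔ ((α → γ) ↔ ((γ ↔ β) → β))) = 1/4 ↔ 1 = 1/4

1/4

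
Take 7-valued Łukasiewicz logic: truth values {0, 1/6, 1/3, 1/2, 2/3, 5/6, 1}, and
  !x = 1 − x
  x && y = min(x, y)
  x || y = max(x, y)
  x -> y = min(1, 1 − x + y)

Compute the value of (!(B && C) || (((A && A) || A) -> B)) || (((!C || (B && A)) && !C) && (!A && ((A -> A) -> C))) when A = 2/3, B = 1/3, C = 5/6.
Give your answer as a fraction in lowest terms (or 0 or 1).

2/3

B && C = 1/3 && 5/6 = 1/3
!(B && C) = !1/3 = 2/3
A && A = 2/3 && 2/3 = 2/3
(A && A) || A = 2/3 || 2/3 = 2/3
((A && A) || A) -> B = 2/3 -> 1/3 = 2/3
!(B && C) || (((A && A) || A) -> B) = 2/3 || 2/3 = 2/3
!C = !5/6 = 1/6
B && A = 1/3 && 2/3 = 1/3
!C || (B && A) = 1/6 || 1/3 = 1/3
!C = !5/6 = 1/6
(!C || (B && A)) && !C = 1/3 && 1/6 = 1/6
!A = !2/3 = 1/3
A -> A = 2/3 -> 2/3 = 1
(A -> A) -> C = 1 -> 5/6 = 5/6
!A && ((A -> A) -> C) = 1/3 && 5/6 = 1/3
((!C || (B && A)) && !C) && (!A && ((A -> A) -> C)) = 1/6 && 1/3 = 1/6
(!(B && C) || (((A && A) || A) -> B)) || (((!C || (B && A)) && !C) && (!A && ((A -> A) -> C))) = 2/3 || 1/6 = 2/3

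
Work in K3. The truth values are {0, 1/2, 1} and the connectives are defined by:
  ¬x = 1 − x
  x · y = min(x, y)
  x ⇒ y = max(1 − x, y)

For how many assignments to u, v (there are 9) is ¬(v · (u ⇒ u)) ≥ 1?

3

u = 0, v = 0 ↦ 1  ≥
u = 0, v = 1/2 ↦ 1/2  <
u = 0, v = 1 ↦ 0  <
u = 1/2, v = 0 ↦ 1  ≥
u = 1/2, v = 1/2 ↦ 1/2  <
u = 1/2, v = 1 ↦ 1/2  <
u = 1, v = 0 ↦ 1  ≥
u = 1, v = 1/2 ↦ 1/2  <
u = 1, v = 1 ↦ 0  <
So 3 of the 9 assignments meet the threshold.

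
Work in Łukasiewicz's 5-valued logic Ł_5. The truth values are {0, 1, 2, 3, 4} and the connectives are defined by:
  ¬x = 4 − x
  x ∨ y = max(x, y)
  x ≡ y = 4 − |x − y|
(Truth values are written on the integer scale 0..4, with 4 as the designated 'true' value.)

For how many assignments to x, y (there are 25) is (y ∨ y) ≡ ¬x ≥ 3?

value 4: 5 assignments (counts)
value 3: 8 assignments (counts)
value 2: 6 assignments
value 1: 4 assignments
value 0: 2 assignments
So 13 of the 25 assignments meet the threshold.

13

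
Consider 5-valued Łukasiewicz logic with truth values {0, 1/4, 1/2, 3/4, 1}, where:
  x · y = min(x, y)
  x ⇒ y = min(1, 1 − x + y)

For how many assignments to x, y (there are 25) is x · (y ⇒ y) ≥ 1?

5

value 1: 5 assignments (counts)
value 3/4: 5 assignments
value 1/2: 5 assignments
value 1/4: 5 assignments
value 0: 5 assignments
So 5 of the 25 assignments meet the threshold.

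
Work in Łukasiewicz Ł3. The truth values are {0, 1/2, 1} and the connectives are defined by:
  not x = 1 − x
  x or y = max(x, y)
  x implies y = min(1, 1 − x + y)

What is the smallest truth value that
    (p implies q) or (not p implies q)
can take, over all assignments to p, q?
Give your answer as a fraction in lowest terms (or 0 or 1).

1/2

Take p = 1/2, q = 0:
p implies q = 1/2 implies 0 = 1/2
not p = not 1/2 = 1/2
not p implies q = 1/2 implies 0 = 1/2
(p implies q) or (not p implies q) = 1/2 or 1/2 = 1/2
No assignment yields a value below 1/2, so this is the minimum.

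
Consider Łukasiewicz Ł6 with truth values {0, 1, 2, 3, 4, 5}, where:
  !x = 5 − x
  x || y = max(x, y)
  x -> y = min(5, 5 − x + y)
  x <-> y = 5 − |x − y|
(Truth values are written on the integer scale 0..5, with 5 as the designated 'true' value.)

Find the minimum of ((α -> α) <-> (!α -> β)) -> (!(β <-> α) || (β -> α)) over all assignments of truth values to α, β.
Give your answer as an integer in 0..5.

3

Take α = 1, β = 4:
α -> α = 1 -> 1 = 5
!α = !1 = 4
!α -> β = 4 -> 4 = 5
(α -> α) <-> (!α -> β) = 5 <-> 5 = 5
β <-> α = 4 <-> 1 = 2
!(β <-> α) = !2 = 3
β -> α = 4 -> 1 = 2
!(β <-> α) || (β -> α) = 3 || 2 = 3
((α -> α) <-> (!α -> β)) -> (!(β <-> α) || (β -> α)) = 5 -> 3 = 3
No assignment yields a value below 3, so this is the minimum.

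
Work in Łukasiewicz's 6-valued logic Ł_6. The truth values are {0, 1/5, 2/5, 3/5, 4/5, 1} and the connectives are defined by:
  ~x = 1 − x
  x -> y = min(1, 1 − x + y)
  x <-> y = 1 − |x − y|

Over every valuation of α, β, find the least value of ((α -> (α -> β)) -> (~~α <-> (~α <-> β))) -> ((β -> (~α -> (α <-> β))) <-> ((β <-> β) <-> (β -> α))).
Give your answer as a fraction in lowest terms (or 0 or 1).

4/5

Take α = 2/5, β = 1:
α -> β = 2/5 -> 1 = 1
α -> (α -> β) = 2/5 -> 1 = 1
~α = ~2/5 = 3/5
~~α = ~3/5 = 2/5
~α = ~2/5 = 3/5
~α <-> β = 3/5 <-> 1 = 3/5
~~α <-> (~α <-> β) = 2/5 <-> 3/5 = 4/5
(α -> (α -> β)) -> (~~α <-> (~α <-> β)) = 1 -> 4/5 = 4/5
~α = ~2/5 = 3/5
α <-> β = 2/5 <-> 1 = 2/5
~α -> (α <-> β) = 3/5 -> 2/5 = 4/5
β -> (~α -> (α <-> β)) = 1 -> 4/5 = 4/5
β <-> β = 1 <-> 1 = 1
β -> α = 1 -> 2/5 = 2/5
(β <-> β) <-> (β -> α) = 1 <-> 2/5 = 2/5
(β -> (~α -> (α <-> β))) <-> ((β <-> β) <-> (β -> α)) = 4/5 <-> 2/5 = 3/5
((α -> (α -> β)) -> (~~α <-> (~α <-> β))) -> ((β -> (~α -> (α <-> β))) <-> ((β <-> β) <-> (β -> α))) = 4/5 -> 3/5 = 4/5
No assignment yields a value below 4/5, so this is the minimum.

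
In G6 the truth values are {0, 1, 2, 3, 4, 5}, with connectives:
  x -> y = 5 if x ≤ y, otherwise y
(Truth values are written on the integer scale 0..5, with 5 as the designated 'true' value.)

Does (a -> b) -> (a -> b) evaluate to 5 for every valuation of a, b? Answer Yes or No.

At a = 1, b = 4, for instance:
a -> b = 1 -> 4 = 5
(a -> b) -> (a -> b) = 5 -> 5 = 5
and checking the remaining 35 assignments likewise gives ≥ 5 in every case.

Yes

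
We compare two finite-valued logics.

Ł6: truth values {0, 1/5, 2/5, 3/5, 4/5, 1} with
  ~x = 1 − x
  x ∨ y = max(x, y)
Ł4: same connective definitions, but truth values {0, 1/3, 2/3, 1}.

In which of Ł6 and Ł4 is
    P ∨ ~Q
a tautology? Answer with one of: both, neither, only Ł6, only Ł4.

neither

In Ł6: at P = 0, Q = 1/5 the value is 4/5 — not a tautology.
In Ł4: at P = 0, Q = 1/3 the value is 2/3 — not a tautology.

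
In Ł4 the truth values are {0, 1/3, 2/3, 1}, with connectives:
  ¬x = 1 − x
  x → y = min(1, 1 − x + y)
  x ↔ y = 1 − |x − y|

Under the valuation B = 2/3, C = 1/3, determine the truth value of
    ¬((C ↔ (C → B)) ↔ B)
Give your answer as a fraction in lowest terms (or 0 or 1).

C → B = 1/3 → 2/3 = 1
C ↔ (C → B) = 1/3 ↔ 1 = 1/3
(C ↔ (C → B)) ↔ B = 1/3 ↔ 2/3 = 2/3
¬((C ↔ (C → B)) ↔ B) = ¬2/3 = 1/3

1/3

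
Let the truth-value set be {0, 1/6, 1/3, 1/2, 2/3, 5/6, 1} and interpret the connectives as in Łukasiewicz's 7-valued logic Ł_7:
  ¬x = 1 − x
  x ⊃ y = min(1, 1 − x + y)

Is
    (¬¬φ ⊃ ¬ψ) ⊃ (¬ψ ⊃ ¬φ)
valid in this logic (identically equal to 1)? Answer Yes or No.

No

Counterexample: take φ = 1/6, ψ = 0.
¬φ = ¬1/6 = 5/6
¬¬φ = ¬5/6 = 1/6
¬ψ = ¬0 = 1
¬¬φ ⊃ ¬ψ = 1/6 ⊃ 1 = 1
¬ψ = ¬0 = 1
¬φ = ¬1/6 = 5/6
¬ψ ⊃ ¬φ = 1 ⊃ 5/6 = 5/6
(¬¬φ ⊃ ¬ψ) ⊃ (¬ψ ⊃ ¬φ) = 1 ⊃ 5/6 = 5/6
This gives 5/6 ≠ 1.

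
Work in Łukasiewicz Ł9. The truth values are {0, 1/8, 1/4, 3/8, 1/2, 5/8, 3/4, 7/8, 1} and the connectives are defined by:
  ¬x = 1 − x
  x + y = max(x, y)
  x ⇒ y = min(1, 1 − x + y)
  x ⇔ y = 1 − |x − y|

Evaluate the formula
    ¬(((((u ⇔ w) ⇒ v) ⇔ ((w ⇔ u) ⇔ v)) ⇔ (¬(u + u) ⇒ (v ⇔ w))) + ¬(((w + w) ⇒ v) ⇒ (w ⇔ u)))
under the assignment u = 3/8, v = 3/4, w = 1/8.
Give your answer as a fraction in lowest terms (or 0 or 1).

1/4

u ⇔ w = 3/8 ⇔ 1/8 = 3/4
(u ⇔ w) ⇒ v = 3/4 ⇒ 3/4 = 1
w ⇔ u = 1/8 ⇔ 3/8 = 3/4
(w ⇔ u) ⇔ v = 3/4 ⇔ 3/4 = 1
((u ⇔ w) ⇒ v) ⇔ ((w ⇔ u) ⇔ v) = 1 ⇔ 1 = 1
u + u = 3/8 + 3/8 = 3/8
¬(u + u) = ¬3/8 = 5/8
v ⇔ w = 3/4 ⇔ 1/8 = 3/8
¬(u + u) ⇒ (v ⇔ w) = 5/8 ⇒ 3/8 = 3/4
(((u ⇔ w) ⇒ v) ⇔ ((w ⇔ u) ⇔ v)) ⇔ (¬(u + u) ⇒ (v ⇔ w)) = 1 ⇔ 3/4 = 3/4
w + w = 1/8 + 1/8 = 1/8
(w + w) ⇒ v = 1/8 ⇒ 3/4 = 1
w ⇔ u = 1/8 ⇔ 3/8 = 3/4
((w + w) ⇒ v) ⇒ (w ⇔ u) = 1 ⇒ 3/4 = 3/4
¬(((w + w) ⇒ v) ⇒ (w ⇔ u)) = ¬3/4 = 1/4
((((u ⇔ w) ⇒ v) ⇔ ((w ⇔ u) ⇔ v)) ⇔ (¬(u + u) ⇒ (v ⇔ w))) + ¬(((w + w) ⇒ v) ⇒ (w ⇔ u)) = 3/4 + 1/4 = 3/4
¬(((((u ⇔ w) ⇒ v) ⇔ ((w ⇔ u) ⇔ v)) ⇔ (¬(u + u) ⇒ (v ⇔ w))) + ¬(((w + w) ⇒ v) ⇒ (w ⇔ u))) = ¬3/4 = 1/4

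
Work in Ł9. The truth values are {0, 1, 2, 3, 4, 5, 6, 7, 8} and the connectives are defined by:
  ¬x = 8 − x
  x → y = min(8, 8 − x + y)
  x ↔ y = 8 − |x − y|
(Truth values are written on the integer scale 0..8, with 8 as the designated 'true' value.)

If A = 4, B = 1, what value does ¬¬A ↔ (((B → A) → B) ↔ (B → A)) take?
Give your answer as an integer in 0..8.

¬A = ¬4 = 4
¬¬A = ¬4 = 4
B → A = 1 → 4 = 8
(B → A) → B = 8 → 1 = 1
B → A = 1 → 4 = 8
((B → A) → B) ↔ (B → A) = 1 ↔ 8 = 1
¬¬A ↔ (((B → A) → B) ↔ (B → A)) = 4 ↔ 1 = 5

5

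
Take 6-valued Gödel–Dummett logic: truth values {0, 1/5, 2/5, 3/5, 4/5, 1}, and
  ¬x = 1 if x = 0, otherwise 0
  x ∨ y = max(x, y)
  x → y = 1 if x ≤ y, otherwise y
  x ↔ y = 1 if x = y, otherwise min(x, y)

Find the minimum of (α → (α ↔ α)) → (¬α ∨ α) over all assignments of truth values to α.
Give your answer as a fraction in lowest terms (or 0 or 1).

1/5

Take α = 1/5:
α ↔ α = 1/5 ↔ 1/5 = 1
α → (α ↔ α) = 1/5 → 1 = 1
¬α = ¬1/5 = 0
¬α ∨ α = 0 ∨ 1/5 = 1/5
(α → (α ↔ α)) → (¬α ∨ α) = 1 → 1/5 = 1/5
No assignment yields a value below 1/5, so this is the minimum.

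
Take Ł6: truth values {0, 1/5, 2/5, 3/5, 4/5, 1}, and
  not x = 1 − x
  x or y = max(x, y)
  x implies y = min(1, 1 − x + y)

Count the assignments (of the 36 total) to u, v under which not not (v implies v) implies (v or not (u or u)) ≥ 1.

value 1: 11 assignments (counts)
value 4/5: 9 assignments
value 3/5: 7 assignments
value 2/5: 5 assignments
value 1/5: 3 assignments
value 0: 1 assignment
So 11 of the 36 assignments meet the threshold.

11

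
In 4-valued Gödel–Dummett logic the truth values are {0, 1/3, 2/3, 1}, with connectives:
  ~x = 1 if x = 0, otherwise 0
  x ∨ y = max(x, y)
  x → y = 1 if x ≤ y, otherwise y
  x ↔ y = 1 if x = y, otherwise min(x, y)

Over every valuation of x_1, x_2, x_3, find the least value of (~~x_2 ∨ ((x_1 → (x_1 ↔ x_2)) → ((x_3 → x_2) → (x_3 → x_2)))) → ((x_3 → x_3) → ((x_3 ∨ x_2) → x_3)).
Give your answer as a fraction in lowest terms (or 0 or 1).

0

Take x_1 = 0, x_2 = 1/3, x_3 = 0:
~x_2 = ~1/3 = 0
~~x_2 = ~0 = 1
x_1 ↔ x_2 = 0 ↔ 1/3 = 0
x_1 → (x_1 ↔ x_2) = 0 → 0 = 1
x_3 → x_2 = 0 → 1/3 = 1
x_3 → x_2 = 0 → 1/3 = 1
(x_3 → x_2) → (x_3 → x_2) = 1 → 1 = 1
(x_1 → (x_1 ↔ x_2)) → ((x_3 → x_2) → (x_3 → x_2)) = 1 → 1 = 1
~~x_2 ∨ ((x_1 → (x_1 ↔ x_2)) → ((x_3 → x_2) → (x_3 → x_2))) = 1 ∨ 1 = 1
x_3 → x_3 = 0 → 0 = 1
x_3 ∨ x_2 = 0 ∨ 1/3 = 1/3
(x_3 ∨ x_2) → x_3 = 1/3 → 0 = 0
(x_3 → x_3) → ((x_3 ∨ x_2) → x_3) = 1 → 0 = 0
(~~x_2 ∨ ((x_1 → (x_1 ↔ x_2)) → ((x_3 → x_2) → (x_3 → x_2)))) → ((x_3 → x_3) → ((x_3 ∨ x_2) → x_3)) = 1 → 0 = 0
No assignment yields a value below 0, so this is the minimum.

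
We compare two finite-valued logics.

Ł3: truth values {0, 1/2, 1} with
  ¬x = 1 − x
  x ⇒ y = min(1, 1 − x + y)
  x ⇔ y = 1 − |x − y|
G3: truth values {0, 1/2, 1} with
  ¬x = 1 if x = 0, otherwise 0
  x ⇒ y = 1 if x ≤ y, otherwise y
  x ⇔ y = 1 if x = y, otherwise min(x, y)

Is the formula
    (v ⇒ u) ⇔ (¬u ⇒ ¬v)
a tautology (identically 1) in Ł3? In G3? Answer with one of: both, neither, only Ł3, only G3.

In Ł3: every assignment gives 1 — tautology.
In G3: at u = 1/2, v = 1 the value is 1/2 — not a tautology.

only Ł3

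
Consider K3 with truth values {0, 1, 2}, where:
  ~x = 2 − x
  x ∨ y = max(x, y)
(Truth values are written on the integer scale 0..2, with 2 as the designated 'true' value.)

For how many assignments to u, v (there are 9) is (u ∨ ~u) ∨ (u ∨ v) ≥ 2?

u = 0, v = 0 ↦ 2  ≥
u = 0, v = 1 ↦ 2  ≥
u = 0, v = 2 ↦ 2  ≥
u = 1, v = 0 ↦ 1  <
u = 1, v = 1 ↦ 1  <
u = 1, v = 2 ↦ 2  ≥
u = 2, v = 0 ↦ 2  ≥
u = 2, v = 1 ↦ 2  ≥
u = 2, v = 2 ↦ 2  ≥
So 7 of the 9 assignments meet the threshold.

7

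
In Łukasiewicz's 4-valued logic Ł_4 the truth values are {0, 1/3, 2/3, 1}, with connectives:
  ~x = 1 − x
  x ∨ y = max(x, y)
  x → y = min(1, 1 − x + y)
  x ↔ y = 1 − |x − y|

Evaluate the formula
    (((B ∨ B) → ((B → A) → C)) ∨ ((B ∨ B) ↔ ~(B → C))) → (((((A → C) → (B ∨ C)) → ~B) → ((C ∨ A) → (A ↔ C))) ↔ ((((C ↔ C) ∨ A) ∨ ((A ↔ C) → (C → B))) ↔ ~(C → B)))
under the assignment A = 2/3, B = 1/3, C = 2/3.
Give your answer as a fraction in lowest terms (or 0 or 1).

1/3

B ∨ B = 1/3 ∨ 1/3 = 1/3
B → A = 1/3 → 2/3 = 1
(B → A) → C = 1 → 2/3 = 2/3
(B ∨ B) → ((B → A) → C) = 1/3 → 2/3 = 1
B ∨ B = 1/3 ∨ 1/3 = 1/3
B → C = 1/3 → 2/3 = 1
~(B → C) = ~1 = 0
(B ∨ B) ↔ ~(B → C) = 1/3 ↔ 0 = 2/3
((B ∨ B) → ((B → A) → C)) ∨ ((B ∨ B) ↔ ~(B → C)) = 1 ∨ 2/3 = 1
A → C = 2/3 → 2/3 = 1
B ∨ C = 1/3 ∨ 2/3 = 2/3
(A → C) → (B ∨ C) = 1 → 2/3 = 2/3
~B = ~1/3 = 2/3
((A → C) → (B ∨ C)) → ~B = 2/3 → 2/3 = 1
C ∨ A = 2/3 ∨ 2/3 = 2/3
A ↔ C = 2/3 ↔ 2/3 = 1
(C ∨ A) → (A ↔ C) = 2/3 → 1 = 1
(((A → C) → (B ∨ C)) → ~B) → ((C ∨ A) → (A ↔ C)) = 1 → 1 = 1
C ↔ C = 2/3 ↔ 2/3 = 1
(C ↔ C) ∨ A = 1 ∨ 2/3 = 1
A ↔ C = 2/3 ↔ 2/3 = 1
C → B = 2/3 → 1/3 = 2/3
(A ↔ C) → (C → B) = 1 → 2/3 = 2/3
((C ↔ C) ∨ A) ∨ ((A ↔ C) → (C → B)) = 1 ∨ 2/3 = 1
C → B = 2/3 → 1/3 = 2/3
~(C → B) = ~2/3 = 1/3
(((C ↔ C) ∨ A) ∨ ((A ↔ C) → (C → B))) ↔ ~(C → B) = 1 ↔ 1/3 = 1/3
((((A → C) → (B ∨ C)) → ~B) → ((C ∨ A) → (A ↔ C))) ↔ ((((C ↔ C) ∨ A) ∨ ((A ↔ C) → (C → B))) ↔ ~(C → B)) = 1 ↔ 1/3 = 1/3
(((B ∨ B) → ((B → A) → C)) ∨ ((B ∨ B) ↔ ~(B → C))) → (((((A → C) → (B ∨ C)) → ~B) → ((C ∨ A) → (A ↔ C))) ↔ ((((C ↔ C) ∨ A) ∨ ((A ↔ C) → (C → B))) ↔ ~(C → B))) = 1 → 1/3 = 1/3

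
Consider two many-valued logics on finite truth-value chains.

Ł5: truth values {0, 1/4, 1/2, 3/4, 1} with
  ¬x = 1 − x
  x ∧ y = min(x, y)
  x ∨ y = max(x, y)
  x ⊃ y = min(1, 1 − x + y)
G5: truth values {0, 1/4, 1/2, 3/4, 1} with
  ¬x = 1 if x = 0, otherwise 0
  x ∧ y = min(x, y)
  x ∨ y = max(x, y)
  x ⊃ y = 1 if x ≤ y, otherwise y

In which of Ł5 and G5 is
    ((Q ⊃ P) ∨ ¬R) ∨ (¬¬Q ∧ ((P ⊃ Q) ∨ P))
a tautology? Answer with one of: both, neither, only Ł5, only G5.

only G5

In Ł5: at P = 0, Q = 1/4, R = 1/4 the value is 3/4 — not a tautology.
In G5: every assignment gives 1 — tautology.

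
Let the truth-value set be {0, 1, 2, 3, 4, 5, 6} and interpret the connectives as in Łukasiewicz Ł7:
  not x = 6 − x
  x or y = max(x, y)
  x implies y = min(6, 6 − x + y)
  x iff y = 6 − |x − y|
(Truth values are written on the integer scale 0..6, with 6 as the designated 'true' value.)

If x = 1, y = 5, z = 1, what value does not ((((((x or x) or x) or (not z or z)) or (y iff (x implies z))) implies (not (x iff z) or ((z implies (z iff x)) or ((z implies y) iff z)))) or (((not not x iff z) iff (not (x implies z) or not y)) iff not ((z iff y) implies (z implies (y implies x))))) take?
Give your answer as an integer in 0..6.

x or x = 1 or 1 = 1
(x or x) or x = 1 or 1 = 1
not z = not 1 = 5
not z or z = 5 or 1 = 5
((x or x) or x) or (not z or z) = 1 or 5 = 5
x implies z = 1 implies 1 = 6
y iff (x implies z) = 5 iff 6 = 5
(((x or x) or x) or (not z or z)) or (y iff (x implies z)) = 5 or 5 = 5
x iff z = 1 iff 1 = 6
not (x iff z) = not 6 = 0
z iff x = 1 iff 1 = 6
z implies (z iff x) = 1 implies 6 = 6
z implies y = 1 implies 5 = 6
(z implies y) iff z = 6 iff 1 = 1
(z implies (z iff x)) or ((z implies y) iff z) = 6 or 1 = 6
not (x iff z) or ((z implies (z iff x)) or ((z implies y) iff z)) = 0 or 6 = 6
((((x or x) or x) or (not z or z)) or (y iff (x implies z))) implies (not (x iff z) or ((z implies (z iff x)) or ((z implies y) iff z))) = 5 implies 6 = 6
not x = not 1 = 5
not not x = not 5 = 1
not not x iff z = 1 iff 1 = 6
x implies z = 1 implies 1 = 6
not (x implies z) = not 6 = 0
not y = not 5 = 1
not (x implies z) or not y = 0 or 1 = 1
(not not x iff z) iff (not (x implies z) or not y) = 6 iff 1 = 1
z iff y = 1 iff 5 = 2
y implies x = 5 implies 1 = 2
z implies (y implies x) = 1 implies 2 = 6
(z iff y) implies (z implies (y implies x)) = 2 implies 6 = 6
not ((z iff y) implies (z implies (y implies x))) = not 6 = 0
((not not x iff z) iff (not (x implies z) or not y)) iff not ((z iff y) implies (z implies (y implies x))) = 1 iff 0 = 5
(((((x or x) or x) or (not z or z)) or (y iff (x implies z))) implies (not (x iff z) or ((z implies (z iff x)) or ((z implies y) iff z)))) or (((not not x iff z) iff (not (x implies z) or not y)) iff not ((z iff y) implies (z implies (y implies x)))) = 6 or 5 = 6
not ((((((x or x) or x) or (not z or z)) or (y iff (x implies z))) implies (not (x iff z) or ((z implies (z iff x)) or ((z implies y) iff z)))) or (((not not x iff z) iff (not (x implies z) or not y)) iff not ((z iff y) implies (z implies (y implies x))))) = not 6 = 0

0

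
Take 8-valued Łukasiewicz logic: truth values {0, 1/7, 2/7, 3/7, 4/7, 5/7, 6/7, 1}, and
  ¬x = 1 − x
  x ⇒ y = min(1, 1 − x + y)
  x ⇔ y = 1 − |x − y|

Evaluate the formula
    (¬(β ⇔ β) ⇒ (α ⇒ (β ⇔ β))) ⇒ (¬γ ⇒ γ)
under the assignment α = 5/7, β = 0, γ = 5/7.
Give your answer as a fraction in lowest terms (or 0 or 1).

1

β ⇔ β = 0 ⇔ 0 = 1
¬(β ⇔ β) = ¬1 = 0
β ⇔ β = 0 ⇔ 0 = 1
α ⇒ (β ⇔ β) = 5/7 ⇒ 1 = 1
¬(β ⇔ β) ⇒ (α ⇒ (β ⇔ β)) = 0 ⇒ 1 = 1
¬γ = ¬5/7 = 2/7
¬γ ⇒ γ = 2/7 ⇒ 5/7 = 1
(¬(β ⇔ β) ⇒ (α ⇒ (β ⇔ β))) ⇒ (¬γ ⇒ γ) = 1 ⇒ 1 = 1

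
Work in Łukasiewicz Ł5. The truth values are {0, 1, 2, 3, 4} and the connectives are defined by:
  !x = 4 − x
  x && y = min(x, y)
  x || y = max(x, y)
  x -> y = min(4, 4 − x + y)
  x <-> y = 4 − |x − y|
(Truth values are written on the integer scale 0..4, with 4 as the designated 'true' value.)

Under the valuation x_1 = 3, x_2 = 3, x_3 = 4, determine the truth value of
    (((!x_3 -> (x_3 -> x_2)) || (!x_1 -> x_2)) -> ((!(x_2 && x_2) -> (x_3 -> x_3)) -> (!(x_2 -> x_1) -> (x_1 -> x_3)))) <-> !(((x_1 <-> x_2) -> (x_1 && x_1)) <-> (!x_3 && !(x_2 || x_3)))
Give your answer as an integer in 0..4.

3

!x_3 = !4 = 0
x_3 -> x_2 = 4 -> 3 = 3
!x_3 -> (x_3 -> x_2) = 0 -> 3 = 4
!x_1 = !3 = 1
!x_1 -> x_2 = 1 -> 3 = 4
(!x_3 -> (x_3 -> x_2)) || (!x_1 -> x_2) = 4 || 4 = 4
x_2 && x_2 = 3 && 3 = 3
!(x_2 && x_2) = !3 = 1
x_3 -> x_3 = 4 -> 4 = 4
!(x_2 && x_2) -> (x_3 -> x_3) = 1 -> 4 = 4
x_2 -> x_1 = 3 -> 3 = 4
!(x_2 -> x_1) = !4 = 0
x_1 -> x_3 = 3 -> 4 = 4
!(x_2 -> x_1) -> (x_1 -> x_3) = 0 -> 4 = 4
(!(x_2 && x_2) -> (x_3 -> x_3)) -> (!(x_2 -> x_1) -> (x_1 -> x_3)) = 4 -> 4 = 4
((!x_3 -> (x_3 -> x_2)) || (!x_1 -> x_2)) -> ((!(x_2 && x_2) -> (x_3 -> x_3)) -> (!(x_2 -> x_1) -> (x_1 -> x_3))) = 4 -> 4 = 4
x_1 <-> x_2 = 3 <-> 3 = 4
x_1 && x_1 = 3 && 3 = 3
(x_1 <-> x_2) -> (x_1 && x_1) = 4 -> 3 = 3
!x_3 = !4 = 0
x_2 || x_3 = 3 || 4 = 4
!(x_2 || x_3) = !4 = 0
!x_3 && !(x_2 || x_3) = 0 && 0 = 0
((x_1 <-> x_2) -> (x_1 && x_1)) <-> (!x_3 && !(x_2 || x_3)) = 3 <-> 0 = 1
!(((x_1 <-> x_2) -> (x_1 && x_1)) <-> (!x_3 && !(x_2 || x_3))) = !1 = 3
(((!x_3 -> (x_3 -> x_2)) || (!x_1 -> x_2)) -> ((!(x_2 && x_2) -> (x_3 -> x_3)) -> (!(x_2 -> x_1) -> (x_1 -> x_3)))) <-> !(((x_1 <-> x_2) -> (x_1 && x_1)) <-> (!x_3 && !(x_2 || x_3))) = 4 <-> 3 = 3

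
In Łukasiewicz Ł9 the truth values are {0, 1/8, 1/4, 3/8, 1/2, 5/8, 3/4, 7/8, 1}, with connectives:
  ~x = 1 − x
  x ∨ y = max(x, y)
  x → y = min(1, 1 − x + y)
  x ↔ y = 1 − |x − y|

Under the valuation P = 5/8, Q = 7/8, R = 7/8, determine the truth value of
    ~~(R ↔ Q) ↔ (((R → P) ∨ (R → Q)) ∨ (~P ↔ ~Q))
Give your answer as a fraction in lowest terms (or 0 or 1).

1

R ↔ Q = 7/8 ↔ 7/8 = 1
~(R ↔ Q) = ~1 = 0
~~(R ↔ Q) = ~0 = 1
R → P = 7/8 → 5/8 = 3/4
R → Q = 7/8 → 7/8 = 1
(R → P) ∨ (R → Q) = 3/4 ∨ 1 = 1
~P = ~5/8 = 3/8
~Q = ~7/8 = 1/8
~P ↔ ~Q = 3/8 ↔ 1/8 = 3/4
((R → P) ∨ (R → Q)) ∨ (~P ↔ ~Q) = 1 ∨ 3/4 = 1
~~(R ↔ Q) ↔ (((R → P) ∨ (R → Q)) ∨ (~P ↔ ~Q)) = 1 ↔ 1 = 1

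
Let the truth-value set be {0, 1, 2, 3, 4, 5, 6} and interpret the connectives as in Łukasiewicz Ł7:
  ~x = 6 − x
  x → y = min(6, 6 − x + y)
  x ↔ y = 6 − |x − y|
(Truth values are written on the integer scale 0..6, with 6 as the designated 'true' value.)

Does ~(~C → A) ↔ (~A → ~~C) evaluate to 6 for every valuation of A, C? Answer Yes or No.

No

Counterexample: take A = 0, C = 0.
~C = ~0 = 6
~C → A = 6 → 0 = 0
~(~C → A) = ~0 = 6
~A = ~0 = 6
~~C = ~6 = 0
~A → ~~C = 6 → 0 = 0
~(~C → A) ↔ (~A → ~~C) = 6 ↔ 0 = 0
This gives 0 ≠ 6.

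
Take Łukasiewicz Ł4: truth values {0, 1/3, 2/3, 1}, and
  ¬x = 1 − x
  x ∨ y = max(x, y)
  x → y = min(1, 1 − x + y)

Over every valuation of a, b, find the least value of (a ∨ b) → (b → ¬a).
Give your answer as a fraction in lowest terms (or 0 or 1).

0

Take a = 1, b = 1:
a ∨ b = 1 ∨ 1 = 1
¬a = ¬1 = 0
b → ¬a = 1 → 0 = 0
(a ∨ b) → (b → ¬a) = 1 → 0 = 0
No assignment yields a value below 0, so this is the minimum.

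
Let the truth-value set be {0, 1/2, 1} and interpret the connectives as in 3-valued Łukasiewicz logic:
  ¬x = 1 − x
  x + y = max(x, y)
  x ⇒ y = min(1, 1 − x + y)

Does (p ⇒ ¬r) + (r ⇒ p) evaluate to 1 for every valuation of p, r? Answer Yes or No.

Counterexample: take p = 1/2, r = 1.
¬r = ¬1 = 0
p ⇒ ¬r = 1/2 ⇒ 0 = 1/2
r ⇒ p = 1 ⇒ 1/2 = 1/2
(p ⇒ ¬r) + (r ⇒ p) = 1/2 + 1/2 = 1/2
This gives 1/2 ≠ 1.

No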